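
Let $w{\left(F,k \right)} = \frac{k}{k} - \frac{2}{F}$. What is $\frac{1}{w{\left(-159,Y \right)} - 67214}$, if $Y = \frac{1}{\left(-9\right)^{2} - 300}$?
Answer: $- \frac{159}{10686865} \approx -1.4878 \cdot 10^{-5}$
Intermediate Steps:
$Y = - \frac{1}{219}$ ($Y = \frac{1}{81 - 300} = \frac{1}{-219} = - \frac{1}{219} \approx -0.0045662$)
$w{\left(F,k \right)} = 1 - \frac{2}{F}$
$\frac{1}{w{\left(-159,Y \right)} - 67214} = \frac{1}{\frac{-2 - 159}{-159} - 67214} = \frac{1}{\left(- \frac{1}{159}\right) \left(-161\right) - 67214} = \frac{1}{\frac{161}{159} - 67214} = \frac{1}{- \frac{10686865}{159}} = - \frac{159}{10686865}$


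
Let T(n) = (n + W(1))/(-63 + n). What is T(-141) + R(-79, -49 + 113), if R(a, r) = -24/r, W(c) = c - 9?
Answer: 145/408 ≈ 0.35539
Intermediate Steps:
W(c) = -9 + c
T(n) = (-8 + n)/(-63 + n) (T(n) = (n + (-9 + 1))/(-63 + n) = (n - 8)/(-63 + n) = (-8 + n)/(-63 + n))
T(-141) + R(-79, -49 + 113) = (-8 - 141)/(-63 - 141) - 24/(-49 + 113) = -149/(-204) - 24/64 = -1/204*(-149) - 24*1/64 = 149/204 - 3/8 = 145/408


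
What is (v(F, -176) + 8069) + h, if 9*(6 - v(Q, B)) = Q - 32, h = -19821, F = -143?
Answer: -105539/9 ≈ -11727.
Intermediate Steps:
v(Q, B) = 86/9 - Q/9 (v(Q, B) = 6 - (Q - 32)/9 = 6 - (-32 + Q)/9 = 6 + (32/9 - Q/9) = 86/9 - Q/9)
(v(F, -176) + 8069) + h = ((86/9 - ⅑*(-143)) + 8069) - 19821 = ((86/9 + 143/9) + 8069) - 19821 = (229/9 + 8069) - 19821 = 72850/9 - 19821 = -105539/9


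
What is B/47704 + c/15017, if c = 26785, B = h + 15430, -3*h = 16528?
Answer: 2140095437/1074556452 ≈ 1.9916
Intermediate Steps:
h = -16528/3 (h = -⅓*16528 = -16528/3 ≈ -5509.3)
B = 29762/3 (B = -16528/3 + 15430 = 29762/3 ≈ 9920.7)
B/47704 + c/15017 = (29762/3)/47704 + 26785/15017 = (29762/3)*(1/47704) + 26785*(1/15017) = 14881/71556 + 26785/15017 = 2140095437/1074556452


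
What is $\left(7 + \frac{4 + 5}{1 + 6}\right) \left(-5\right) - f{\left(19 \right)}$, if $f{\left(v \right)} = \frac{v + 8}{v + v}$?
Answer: $- \frac{11209}{266} \approx -42.139$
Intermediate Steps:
$f{\left(v \right)} = \frac{8 + v}{2 v}$
$\left(7 + \frac{4 + 5}{1 + 6}\right) \left(-5\right) - f{\left(19 \right)} = \left(7 + \frac{4 + 5}{1 + 6}\right) \left(-5\right) - \frac{8 + 19}{2 \cdot 19} = \left(7 + \frac{9}{7}\right) \left(-5\right) - \frac{1}{2} \cdot \frac{1}{19} \cdot 27 = \left(7 + 9 \cdot \frac{1}{7}\right) \left(-5\right) - \frac{27}{38} = \left(7 + \frac{9}{7}\right) \left(-5\right) - \frac{27}{38} = \frac{58}{7} \left(-5\right) - \frac{27}{38} = - \frac{290}{7} - \frac{27}{38} = - \frac{11209}{266}$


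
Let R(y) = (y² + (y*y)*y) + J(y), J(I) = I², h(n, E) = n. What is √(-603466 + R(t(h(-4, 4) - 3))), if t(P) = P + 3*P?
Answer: 5*I*√24954 ≈ 789.84*I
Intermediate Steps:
t(P) = 4*P
R(y) = y³ + 2*y² (R(y) = (y² + (y*y)*y) + y² = (y² + y²*y) + y² = (y² + y³) + y² = y³ + 2*y²)
√(-603466 + R(t(h(-4, 4) - 3))) = √(-603466 + (4*(-4 - 3))²*(2 + 4*(-4 - 3))) = √(-603466 + (4*(-7))²*(2 + 4*(-7))) = √(-603466 + (-28)²*(2 - 28)) = √(-603466 + 784*(-26)) = √(-603466 - 20384) = √(-623850) = 5*I*√24954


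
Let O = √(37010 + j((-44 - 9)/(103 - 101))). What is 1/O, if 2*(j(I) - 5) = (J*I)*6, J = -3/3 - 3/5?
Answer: √928555/185711 ≈ 0.0051888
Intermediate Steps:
J = -8/5 (J = -3*⅓ - 3*⅕ = -1 - ⅗ = -8/5 ≈ -1.6000)
j(I) = 5 - 24*I/5 (j(I) = 5 + (-8*I/5*6)/2 = 5 + (-48*I/5)/2 = 5 - 24*I/5)
O = √928555/5 (O = √(37010 + (5 - 24*(-44 - 9)/(5*(103 - 101)))) = √(37010 + (5 - (-1272)/(5*2))) = √(37010 + (5 - 24/5*(-53/2))) = √(37010 + (5 + 636/5)) = √(37010 + 661/5) = √(185711/5) = √928555/5 ≈ 192.72)
1/O = 1/(√928555/5) = √928555/185711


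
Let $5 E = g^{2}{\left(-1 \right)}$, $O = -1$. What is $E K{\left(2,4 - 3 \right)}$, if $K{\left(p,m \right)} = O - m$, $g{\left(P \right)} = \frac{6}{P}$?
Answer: $- \frac{72}{5} \approx -14.4$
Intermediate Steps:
$E = \frac{36}{5}$ ($E = \frac{\left(\frac{6}{-1}\right)^{2}}{5} = \frac{\left(6 \left(-1\right)\right)^{2}}{5} = \frac{\left(-6\right)^{2}}{5} = \frac{1}{5} \cdot 36 = \frac{36}{5} \approx 7.2$)
$K{\left(p,m \right)} = -1 - m$
$E K{\left(2,4 - 3 \right)} = \frac{36 \left(-1 - \left(4 - 3\right)\right)}{5} = \frac{36 \left(-1 - 1\right)}{5} = \frac{36}{5} \left(-2\right) = - \frac{72}{5}$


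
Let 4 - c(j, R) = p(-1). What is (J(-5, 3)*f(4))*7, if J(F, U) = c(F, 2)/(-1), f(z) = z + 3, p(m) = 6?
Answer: 98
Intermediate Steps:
c(j, R) = -2 (c(j, R) = 4 - 1*6 = 4 - 6 = -2)
f(z) = 3 + z
J(F, U) = 2 (J(F, U) = -2/(-1) = -2*(-1) = 2)
(J(-5, 3)*f(4))*7 = (2*(3 + 4))*7 = (2*7)*7 = 14*7 = 98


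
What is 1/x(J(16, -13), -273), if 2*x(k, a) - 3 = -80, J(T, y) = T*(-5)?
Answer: -2/77 ≈ -0.025974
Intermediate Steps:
J(T, y) = -5*T
x(k, a) = -77/2 (x(k, a) = 3/2 + (½)*(-80) = 3/2 - 40 = -77/2)
1/x(J(16, -13), -273) = 1/(-77/2) = -2/77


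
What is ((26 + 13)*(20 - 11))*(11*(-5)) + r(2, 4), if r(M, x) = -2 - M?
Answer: -19309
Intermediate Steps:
((26 + 13)*(20 - 11))*(11*(-5)) + r(2, 4) = ((26 + 13)*(20 - 11))*(11*(-5)) + (-2 - 1*2) = (39*9)*(-55) + (-2 - 2) = 351*(-55) - 4 = -19305 - 4 = -19309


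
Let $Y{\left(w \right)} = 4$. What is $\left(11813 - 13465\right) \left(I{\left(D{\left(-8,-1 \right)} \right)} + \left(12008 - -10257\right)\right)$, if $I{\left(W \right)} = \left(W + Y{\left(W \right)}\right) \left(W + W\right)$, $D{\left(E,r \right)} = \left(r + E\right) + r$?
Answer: $-36980020$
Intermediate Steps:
$D{\left(E,r \right)} = E + 2 r$ ($D{\left(E,r \right)} = \left(E + r\right) + r = E + 2 r$)
$I{\left(W \right)} = 2 W \left(4 + W\right)$ ($I{\left(W \right)} = \left(W + 4\right) \left(W + W\right) = \left(4 + W\right) 2 W = 2 W \left(4 + W\right)$)
$\left(11813 - 13465\right) \left(I{\left(D{\left(-8,-1 \right)} \right)} + \left(12008 - -10257\right)\right) = \left(11813 - 13465\right) \left(2 \left(-8 + 2 \left(-1\right)\right) \left(4 + \left(-8 + 2 \left(-1\right)\right)\right) + \left(12008 - -10257\right)\right) = - 1652 \left(2 \left(-8 - 2\right) \left(4 - 10\right) + \left(12008 + 10257\right)\right) = - 1652 \left(2 \left(-10\right) \left(4 - 10\right) + 22265\right) = - 1652 \left(2 \left(-10\right) \left(-6\right) + 22265\right) = - 1652 \left(120 + 22265\right) = \left(-1652\right) 22385 = -36980020$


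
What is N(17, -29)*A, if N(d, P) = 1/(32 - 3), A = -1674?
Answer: -1674/29 ≈ -57.724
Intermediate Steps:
N(d, P) = 1/29
N(17, -29)*A = (1/29)*(-1674) = -1674/29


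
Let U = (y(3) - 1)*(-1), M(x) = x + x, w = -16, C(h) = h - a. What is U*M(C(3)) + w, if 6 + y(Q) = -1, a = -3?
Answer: 80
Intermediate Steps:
C(h) = 3 + h (C(h) = h - 1*(-3) = h + 3 = 3 + h)
M(x) = 2*x
y(Q) = -7 (y(Q) = -6 - 1 = -7)
U = 8 (U = (-7 - 1)*(-1) = -8*(-1) = 8)
U*M(C(3)) + w = 8*(2*(3 + 3)) - 16 = 8*(2*6) - 16 = 8*12 - 16 = 96 - 16 = 80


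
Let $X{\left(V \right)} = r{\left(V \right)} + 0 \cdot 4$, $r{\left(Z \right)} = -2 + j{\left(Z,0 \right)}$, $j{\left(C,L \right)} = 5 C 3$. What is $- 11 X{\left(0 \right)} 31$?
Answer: $682$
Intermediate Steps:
$j{\left(C,L \right)} = 15 C$
$r{\left(Z \right)} = -2 + 15 Z$
$X{\left(V \right)} = -2 + 15 V$ ($X{\left(V \right)} = \left(-2 + 15 V\right) + 0 \cdot 4 = \left(-2 + 15 V\right) + 0 = -2 + 15 V$)
$- 11 X{\left(0 \right)} 31 = - 11 \left(-2 + 15 \cdot 0\right) 31 = - 11 \left(-2 + 0\right) 31 = \left(-11\right) \left(-2\right) 31 = 22 \cdot 31 = 682$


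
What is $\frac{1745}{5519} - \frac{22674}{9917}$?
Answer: $- \frac{107832641}{54731923} \approx -1.9702$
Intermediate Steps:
$\frac{1745}{5519} - \frac{22674}{9917} = - \frac{107832641}{54731923}$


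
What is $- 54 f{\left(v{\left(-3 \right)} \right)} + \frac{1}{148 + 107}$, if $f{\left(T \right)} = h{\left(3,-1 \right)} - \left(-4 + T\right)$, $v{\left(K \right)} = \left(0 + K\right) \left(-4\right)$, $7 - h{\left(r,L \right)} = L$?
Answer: $\frac{1}{255} \approx 0.0039216$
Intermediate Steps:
$h{\left(r,L \right)} = 7 - L$
$v{\left(K \right)} = - 4 K$ ($v{\left(K \right)} = K \left(-4\right) = - 4 K$)
$f{\left(T \right)} = 12 - T$ ($f{\left(T \right)} = \left(7 - -1\right) - \left(-4 + T\right) = \left(7 + 1\right) - \left(-4 + T\right) = 8 - \left(-4 + T\right) = 12 - T$)
$- 54 f{\left(v{\left(-3 \right)} \right)} + \frac{1}{148 + 107} = - 54 \left(12 - \left(-4\right) \left(-3\right)\right) + \frac{1}{148 + 107} = - 54 \left(12 - 12\right) + \frac{1}{255} = \left(-54\right) 0 + \frac{1}{255} = 0 + \frac{1}{255} = \frac{1}{255}$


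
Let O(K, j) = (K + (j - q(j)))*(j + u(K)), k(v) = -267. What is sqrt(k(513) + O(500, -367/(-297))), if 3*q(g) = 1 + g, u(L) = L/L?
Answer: sqrt(676340277)/891 ≈ 29.188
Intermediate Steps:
u(L) = 1
q(g) = 1/3 + g/3 (q(g) = (1 + g)/3 = 1/3 + g/3)
O(K, j) = (1 + j)*(-1/3 + K + 2*j/3) (O(K, j) = (K + (j - (1/3 + j/3)))*(j + 1) = (K + (j + (-1/3 - j/3)))*(1 + j) = (K + (-1/3 + 2*j/3))*(1 + j) = (-1/3 + K + 2*j/3)*(1 + j) = (1 + j)*(-1/3 + K + 2*j/3))
sqrt(k(513) + O(500, -367/(-297))) = sqrt(-267 + (-1/3 + 500 + (-367/(-297))/3 + 2*(-367/(-297))**2/3 + 500*(-367/(-297)))) = sqrt(-267 + (-1/3 + 500 + (-367*(-1/297))/3 + 2*(-367*(-1/297))**2/3 + 500*(-367*(-1/297)))) = sqrt(-267 + (-1/3 + 500 + (1/3)*(367/297) + 2*(367/297)**2/3 + 500*(367/297))) = sqrt(-267 + (-1/3 + 500 + 367/891 + (2/3)*(134689/88209) + 183500/297)) = sqrt(-267 + (-1/3 + 500 + 367/891 + 269378/264627 + 183500/297)) = sqrt(-267 + 296102168/264627) = sqrt(225446759/264627) = sqrt(676340277)/891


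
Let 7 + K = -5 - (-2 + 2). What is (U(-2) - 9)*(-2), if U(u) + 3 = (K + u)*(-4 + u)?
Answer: -144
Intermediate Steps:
K = -12 (K = -7 + (-5 - (-2 + 2)) = -7 + (-5 - 1*0) = -7 + (-5 + 0) = -7 - 5 = -12)
U(u) = -3 + (-12 + u)*(-4 + u)
(U(-2) - 9)*(-2) = ((45 + (-2)² - 16*(-2)) - 9)*(-2) = ((45 + 4 + 32) - 9)*(-2) = (81 - 9)*(-2) = 72*(-2) = -144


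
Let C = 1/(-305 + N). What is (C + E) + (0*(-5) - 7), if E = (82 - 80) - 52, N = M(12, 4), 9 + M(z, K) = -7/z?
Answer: -215187/3775 ≈ -57.003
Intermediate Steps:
M(z, K) = -9 - 7/z
N = -115/12 (N = -9 - 7/12 = -115/12 ≈ -9.5833)
E = -50 (E = 2 - 52 = -50)
C = -12/3775 (C = 1/(-305 - 115/12) = 1/(-3775/12) = -12/3775 ≈ -0.0031788)
(C + E) + (0*(-5) - 7) = (-12/3775 - 50) + (0*(-5) - 7) = -188762/3775 + (0 - 7) = -188762/3775 - 7 = -215187/3775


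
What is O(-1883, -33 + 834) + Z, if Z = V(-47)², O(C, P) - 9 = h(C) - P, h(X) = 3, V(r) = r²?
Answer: 4878892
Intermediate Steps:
O(C, P) = 12 - P (O(C, P) = 9 + (3 - P) = 12 - P)
Z = 4879681 (Z = ((-47)²)² = 2209² = 4879681)
O(-1883, -33 + 834) + Z = (12 - (-33 + 834)) + 4879681 = (12 - 1*801) + 4879681 = (12 - 801) + 4879681 = -789 + 4879681 = 4878892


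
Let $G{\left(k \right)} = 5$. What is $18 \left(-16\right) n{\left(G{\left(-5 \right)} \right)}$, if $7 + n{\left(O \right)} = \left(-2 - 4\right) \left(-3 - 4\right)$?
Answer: $-10080$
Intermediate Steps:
$n{\left(O \right)} = 35$ ($n{\left(O \right)} = -7 + \left(-2 - 4\right) \left(-3 - 4\right) = -7 - -42 = -7 + 42 = 35$)
$18 \left(-16\right) n{\left(G{\left(-5 \right)} \right)} = 18 \left(-16\right) 35 = \left(-288\right) 35 = -10080$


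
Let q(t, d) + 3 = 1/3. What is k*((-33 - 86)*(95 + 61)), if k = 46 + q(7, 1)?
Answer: -804440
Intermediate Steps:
q(t, d) = -8/3 (q(t, d) = -3 + 1/3 = -3 + ⅓ = -8/3)
k = 130/3 (k = 46 - 8/3 = 130/3 ≈ 43.333)
k*((-33 - 86)*(95 + 61)) = 130*((-33 - 86)*(95 + 61))/3 = 130*(-119*156)/3 = (130/3)*(-18564) = -804440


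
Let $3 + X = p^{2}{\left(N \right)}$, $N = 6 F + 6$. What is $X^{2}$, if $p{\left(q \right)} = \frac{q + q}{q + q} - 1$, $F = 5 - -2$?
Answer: $9$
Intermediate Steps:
$F = 7$ ($F = 5 + 2 = 7$)
$N = 48$ ($N = 6 \cdot 7 + 6 = 42 + 6 = 48$)
$p{\left(q \right)} = 0$ ($p{\left(q \right)} = \frac{2 q}{2 q} - 1 = 2 q \frac{1}{2 q} - 1 = 1 - 1 = 0$)
$X = -3$ ($X = -3 + 0^{2} = -3 + 0 = -3$)
$X^{2} = \left(-3\right)^{2} = 9$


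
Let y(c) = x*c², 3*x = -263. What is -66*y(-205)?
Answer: 243156650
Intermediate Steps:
x = -263/3 (x = (⅓)*(-263) = -263/3 ≈ -87.667)
y(c) = -263*c²/3
-66*y(-205) = -(-5786)*(-205)² = -(-5786)*42025 = -66*(-11052575/3) = 243156650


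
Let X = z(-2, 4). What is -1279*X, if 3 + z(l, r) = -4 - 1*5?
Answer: 15348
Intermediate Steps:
z(l, r) = -12 (z(l, r) = -3 + (-4 - 1*5) = -3 + (-4 - 5) = -3 - 9 = -12)
X = -12
-1279*X = -1279*(-12) = 15348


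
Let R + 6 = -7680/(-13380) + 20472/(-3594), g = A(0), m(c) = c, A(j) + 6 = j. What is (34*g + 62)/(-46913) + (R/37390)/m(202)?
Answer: 71595467753731/23664739630718390 ≈ 0.0030254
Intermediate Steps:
A(j) = -6 + j
g = -6 (g = -6 + 0 = -6)
R = -1485666/133577 (R = -6 + (-7680/(-13380) + 20472/(-3594)) = -6 + (-7680*(-1/13380) + 20472*(-1/3594)) = -6 + (128/223 - 3412/599) = -6 - 684204/133577 = -1485666/133577 ≈ -11.122)
(34*g + 62)/(-46913) + (R/37390)/m(202) = (34*(-6) + 62)/(-46913) - 1485666/133577/37390/202 = (-204 + 62)*(-1/46913) - 1485666/133577*1/37390*(1/202) = -142*(-1/46913) - 742833/2497222015*1/202 = 142/46913 - 742833/504438847030 = 71595467753731/23664739630718390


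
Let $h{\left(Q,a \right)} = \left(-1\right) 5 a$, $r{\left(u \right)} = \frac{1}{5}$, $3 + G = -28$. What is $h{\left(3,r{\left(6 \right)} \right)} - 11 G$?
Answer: $340$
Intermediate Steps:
$G = -31$ ($G = -3 - 28 = -31$)
$r{\left(u \right)} = \frac{1}{5}$
$h{\left(Q,a \right)} = - 5 a$
$h{\left(3,r{\left(6 \right)} \right)} - 11 G = \left(-5\right) \frac{1}{5} - -341 = -1 + 341 = 340$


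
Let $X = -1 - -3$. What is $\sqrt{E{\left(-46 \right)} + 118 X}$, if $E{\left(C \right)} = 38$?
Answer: $\sqrt{274} \approx 16.553$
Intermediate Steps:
$X = 2$ ($X = -1 + 3 = 2$)
$\sqrt{E{\left(-46 \right)} + 118 X} = \sqrt{38 + 118 \cdot 2} = \sqrt{38 + 236} = \sqrt{274}$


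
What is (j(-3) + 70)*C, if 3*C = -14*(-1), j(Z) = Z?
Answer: 938/3 ≈ 312.67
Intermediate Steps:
C = 14/3 (C = (-14*(-1))/3 = (⅓)*14 = 14/3 ≈ 4.6667)
(j(-3) + 70)*C = (-3 + 70)*(14/3) = 67*(14/3) = 938/3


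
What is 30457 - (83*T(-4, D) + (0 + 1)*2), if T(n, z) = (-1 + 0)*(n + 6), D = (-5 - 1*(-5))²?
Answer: 30621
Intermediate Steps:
D = 0 (D = (-5 + 5)² = 0² = 0)
T(n, z) = -6 - n (T(n, z) = -(6 + n) = -6 - n)
30457 - (83*T(-4, D) + (0 + 1)*2) = 30457 - (83*(-6 - 1*(-4)) + (0 + 1)*2) = 30457 - (83*(-6 + 4) + 1*2) = 30457 - (83*(-2) + 2) = 30457 - (-166 + 2) = 30457 - 1*(-164) = 30457 + 164 = 30621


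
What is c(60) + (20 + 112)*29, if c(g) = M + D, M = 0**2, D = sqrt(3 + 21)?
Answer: 3828 + 2*sqrt(6) ≈ 3832.9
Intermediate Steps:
D = 2*sqrt(6) (D = sqrt(24) = 2*sqrt(6) ≈ 4.8990)
M = 0
c(g) = 2*sqrt(6) (c(g) = 0 + 2*sqrt(6) = 2*sqrt(6))
c(60) + (20 + 112)*29 = 2*sqrt(6) + (20 + 112)*29 = 2*sqrt(6) + 132*29 = 2*sqrt(6) + 3828 = 3828 + 2*sqrt(6)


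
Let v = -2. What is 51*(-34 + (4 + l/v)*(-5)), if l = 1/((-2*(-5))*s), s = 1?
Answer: -10965/4 ≈ -2741.3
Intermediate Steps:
l = ⅒ (l = 1/(-2*(-5)*1) = 1/(10*1) = 1/10 = ⅒ ≈ 0.10000)
51*(-34 + (4 + l/v)*(-5)) = 51*(-34 + (4 + (⅒)/(-2))*(-5)) = 51*(-34 + (4 + (⅒)*(-½))*(-5)) = 51*(-34 + (4 - 1/20)*(-5)) = 51*(-34 + (79/20)*(-5)) = 51*(-34 - 79/4) = 51*(-215/4) = -10965/4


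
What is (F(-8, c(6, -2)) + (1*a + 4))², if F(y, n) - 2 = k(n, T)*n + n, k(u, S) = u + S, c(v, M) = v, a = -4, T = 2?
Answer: 3136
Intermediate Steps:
k(u, S) = S + u
F(y, n) = 2 + n + n*(2 + n) (F(y, n) = 2 + ((2 + n)*n + n) = 2 + (n*(2 + n) + n) = 2 + (n + n*(2 + n)) = 2 + n + n*(2 + n))
(F(-8, c(6, -2)) + (1*a + 4))² = ((2 + 6 + 6*(2 + 6)) + (1*(-4) + 4))² = ((2 + 6 + 6*8) + (-4 + 4))² = ((2 + 6 + 48) + 0)² = (56 + 0)² = 56² = 3136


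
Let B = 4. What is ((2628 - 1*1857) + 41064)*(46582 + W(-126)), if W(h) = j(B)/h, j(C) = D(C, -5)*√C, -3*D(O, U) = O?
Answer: 122771807890/63 ≈ 1.9488e+9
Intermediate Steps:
D(O, U) = -O/3
j(C) = -C^(3/2)/3 (j(C) = (-C/3)*√C = -C^(3/2)/3)
W(h) = -8/(3*h) (W(h) = (-4^(3/2)/3)/h = (-⅓*8)/h = -8/(3*h))
((2628 - 1*1857) + 41064)*(46582 + W(-126)) = ((2628 - 1*1857) + 41064)*(46582 - 8/3/(-126)) = ((2628 - 1857) + 41064)*(46582 - 8/3*(-1/126)) = (771 + 41064)*(46582 + 4/189) = 41835*(8804002/189) = 122771807890/63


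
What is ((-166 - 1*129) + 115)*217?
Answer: -39060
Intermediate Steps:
((-166 - 1*129) + 115)*217 = ((-166 - 129) + 115)*217 = (-295 + 115)*217 = -180*217 = -39060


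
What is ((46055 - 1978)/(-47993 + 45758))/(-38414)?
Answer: 44077/85855290 ≈ 0.00051339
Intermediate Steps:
((46055 - 1978)/(-47993 + 45758))/(-38414) = (44077/(-2235))*(-1/38414) = (44077*(-1/2235))*(-1/38414) = -44077/2235*(-1/38414) = 44077/85855290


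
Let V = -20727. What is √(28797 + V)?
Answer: √8070 ≈ 89.833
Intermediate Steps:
√(28797 + V) = √(28797 - 20727) = √8070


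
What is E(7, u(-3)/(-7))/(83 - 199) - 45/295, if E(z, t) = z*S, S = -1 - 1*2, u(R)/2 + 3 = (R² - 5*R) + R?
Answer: 195/6844 ≈ 0.028492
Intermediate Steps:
u(R) = -6 - 8*R + 2*R² (u(R) = -6 + 2*((R² - 5*R) + R) = -6 + 2*(R² - 4*R) = -6 + (-8*R + 2*R²) = -6 - 8*R + 2*R²)
S = -3 (S = -1 - 2 = -3)
E(z, t) = -3*z (E(z, t) = z*(-3) = -3*z)
E(7, u(-3)/(-7))/(83 - 199) - 45/295 = (-3*7)/(83 - 199) - 45/295 = -21/(-116) - 45*1/295 = -21*(-1/116) - 9/59 = 21/116 - 9/59 = 195/6844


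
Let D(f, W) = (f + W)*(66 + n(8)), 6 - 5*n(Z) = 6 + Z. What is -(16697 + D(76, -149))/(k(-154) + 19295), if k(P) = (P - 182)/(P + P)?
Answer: -659769/1061285 ≈ -0.62167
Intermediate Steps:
n(Z) = -Z/5 (n(Z) = 6/5 - (6 + Z)/5 = 6/5 + (-6/5 - Z/5) = -Z/5)
D(f, W) = 322*W/5 + 322*f/5 (D(f, W) = (f + W)*(66 - ⅕*8) = (W + f)*(66 - 8/5) = (W + f)*(322/5) = 322*W/5 + 322*f/5)
k(P) = (-182 + P)/(2*P) (k(P) = (-182 + P)/((2*P)) = (-182 + P)*(1/(2*P)) = (-182 + P)/(2*P))
-(16697 + D(76, -149))/(k(-154) + 19295) = -(16697 + ((322/5)*(-149) + (322/5)*76))/((½)*(-182 - 154)/(-154) + 19295) = -(16697 + (-47978/5 + 24472/5))/((½)*(-1/154)*(-336) + 19295) = -(16697 - 23506/5)/(12/11 + 19295) = -59979/(5*212257/11) = -59979*11/(5*212257) = -1*659769/1061285 = -659769/1061285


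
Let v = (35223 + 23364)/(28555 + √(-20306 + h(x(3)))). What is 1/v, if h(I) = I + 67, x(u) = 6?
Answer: 28555/58587 + I*√20233/58587 ≈ 0.48739 + 0.0024279*I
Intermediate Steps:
h(I) = 67 + I
v = 58587/(28555 + I*√20233) (v = (35223 + 23364)/(28555 + √(-20306 + (67 + 6))) = 58587/(28555 + √(-20306 + 73)) = 58587/(28555 + √(-20233)) = 58587/(28555 + I*√20233) ≈ 2.0517 - 0.01022*I)
1/v = 1/(1672951785/815408258 - 58587*I*√20233/815408258)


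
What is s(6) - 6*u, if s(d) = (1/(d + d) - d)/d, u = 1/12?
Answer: -107/72 ≈ -1.4861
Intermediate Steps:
u = 1/12 ≈ 0.083333
s(d) = (1/(2*d) - d)/d
s(6) - 6*u = (-1 + (½)/6²) - 6*1/12 = (-1 + (½)*(1/36)) - ½ = (-1 + 1/72) - ½ = -71/72 - ½ = -107/72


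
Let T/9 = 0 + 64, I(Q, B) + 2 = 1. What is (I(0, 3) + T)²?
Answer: 330625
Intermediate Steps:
I(Q, B) = -1 (I(Q, B) = -2 + 1 = -1)
T = 576 (T = 9*(0 + 64) = 9*64 = 576)
(I(0, 3) + T)² = (-1 + 576)² = 575² = 330625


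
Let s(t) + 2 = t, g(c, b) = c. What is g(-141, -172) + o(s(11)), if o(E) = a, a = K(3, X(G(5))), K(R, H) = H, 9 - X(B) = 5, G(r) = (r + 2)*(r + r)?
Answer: -137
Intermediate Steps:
G(r) = 2*r*(2 + r) (G(r) = (2 + r)*(2*r) = 2*r*(2 + r))
X(B) = 4 (X(B) = 9 - 1*5 = 9 - 5 = 4)
s(t) = -2 + t
a = 4
o(E) = 4
g(-141, -172) + o(s(11)) = -141 + 4 = -137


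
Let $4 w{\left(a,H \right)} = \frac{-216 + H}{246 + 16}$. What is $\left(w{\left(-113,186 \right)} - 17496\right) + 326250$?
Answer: $\frac{161787081}{524} \approx 3.0875 \cdot 10^{5}$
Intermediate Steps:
$w{\left(a,H \right)} = - \frac{27}{131} + \frac{H}{1048}$ ($w{\left(a,H \right)} = \frac{\left(-216 + H\right) \frac{1}{246 + 16}}{4} = \frac{\left(-216 + H\right) \frac{1}{262}}{4} = \frac{- \frac{108}{131} + \frac{H}{262}}{4} = - \frac{27}{131} + \frac{H}{1048}$)
$\left(w{\left(-113,186 \right)} - 17496\right) + 326250 = \left(\left(- \frac{27}{131} + \frac{1}{1048} \cdot 186\right) - 17496\right) + 326250 = \left(\left(- \frac{27}{131} + \frac{93}{524}\right) - 17496\right) + 326250 = \left(- \frac{15}{524} - 17496\right) + 326250 = - \frac{9167919}{524} + 326250 = \frac{161787081}{524}$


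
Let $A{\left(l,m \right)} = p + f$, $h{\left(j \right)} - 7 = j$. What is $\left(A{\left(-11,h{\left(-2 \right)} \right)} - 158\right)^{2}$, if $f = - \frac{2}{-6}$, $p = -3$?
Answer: $\frac{232324}{9} \approx 25814.0$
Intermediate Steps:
$h{\left(j \right)} = 7 + j$
$f = \frac{1}{3}$ ($f = \left(-2\right) \left(- \frac{1}{6}\right) = \frac{1}{3} \approx 0.33333$)
$A{\left(l,m \right)} = - \frac{8}{3}$ ($A{\left(l,m \right)} = -3 + \frac{1}{3} = - \frac{8}{3}$)
$\left(A{\left(-11,h{\left(-2 \right)} \right)} - 158\right)^{2} = \left(- \frac{8}{3} - 158\right)^{2} = \left(- \frac{482}{3}\right)^{2} = \frac{232324}{9}$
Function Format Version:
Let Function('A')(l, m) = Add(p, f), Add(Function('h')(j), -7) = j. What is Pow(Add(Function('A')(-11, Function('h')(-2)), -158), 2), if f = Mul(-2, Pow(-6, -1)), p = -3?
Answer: Rational(232324, 9) ≈ 25814.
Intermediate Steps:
Function('h')(j) = Add(7, j)
f = Rational(1, 3) (f = Mul(-2, Rational(-1, 6)) = Rational(1, 3) ≈ 0.33333)
Function('A')(l, m) = Rational(-8, 3) (Function('A')(l, m) = Add(-3, Rational(1, 3)) = Rational(-8, 3))
Pow(Add(Function('A')(-11, Function('h')(-2)), -158), 2) = Pow(Add(Rational(-8, 3), -158), 2) = Pow(Rational(-482, 3), 2) = Rational(232324, 9)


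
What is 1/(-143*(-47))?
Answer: 1/6721 ≈ 0.00014879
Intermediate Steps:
1/(-143*(-47)) = 1/6721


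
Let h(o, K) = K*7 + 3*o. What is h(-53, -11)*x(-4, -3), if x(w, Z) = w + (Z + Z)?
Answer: 2360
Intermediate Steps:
h(o, K) = 3*o + 7*K (h(o, K) = 7*K + 3*o = 3*o + 7*K)
x(w, Z) = w + 2*Z
h(-53, -11)*x(-4, -3) = (3*(-53) + 7*(-11))*(-4 + 2*(-3)) = (-159 - 77)*(-4 - 6) = -236*(-10) = 2360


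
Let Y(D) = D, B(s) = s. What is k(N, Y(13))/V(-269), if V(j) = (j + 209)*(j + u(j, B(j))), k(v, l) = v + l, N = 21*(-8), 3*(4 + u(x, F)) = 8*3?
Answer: -31/3180 ≈ -0.0097484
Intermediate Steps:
u(x, F) = 4 (u(x, F) = -4 + (8*3)/3 = -4 + (⅓)*24 = -4 + 8 = 4)
N = -168
k(v, l) = l + v
V(j) = (4 + j)*(209 + j) (V(j) = (j + 209)*(j + 4) = (209 + j)*(4 + j) = (4 + j)*(209 + j))
k(N, Y(13))/V(-269) = (13 - 168)/(836 + (-269)² + 213*(-269)) = -155/(836 + 72361 - 57297) = -155/15900 = -155*1/15900 = -31/3180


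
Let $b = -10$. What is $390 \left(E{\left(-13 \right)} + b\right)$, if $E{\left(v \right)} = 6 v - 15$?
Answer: $-40170$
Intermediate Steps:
$E{\left(v \right)} = -15 + 6 v$
$390 \left(E{\left(-13 \right)} + b\right) = 390 \left(\left(-15 + 6 \left(-13\right)\right) - 10\right) = 390 \left(\left(-15 - 78\right) - 10\right) = 390 \left(-93 - 10\right) = 390 \left(-103\right) = -40170$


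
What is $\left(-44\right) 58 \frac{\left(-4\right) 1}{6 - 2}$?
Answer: $2552$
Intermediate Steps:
$\left(-44\right) 58 \frac{\left(-4\right) 1}{6 - 2} = - 2552 \left(- \frac{4}{4}\right) = - 2552 \left(\left(-4\right) \frac{1}{4}\right) = \left(-2552\right) \left(-1\right) = 2552$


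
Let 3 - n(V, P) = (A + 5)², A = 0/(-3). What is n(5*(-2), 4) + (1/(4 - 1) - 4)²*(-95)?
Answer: -11693/9 ≈ -1299.2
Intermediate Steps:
A = 0 (A = 0*(-⅓) = 0)
n(V, P) = -22 (n(V, P) = 3 - (0 + 5)² = 3 - 1*5² = 3 - 1*25 = 3 - 25 = -22)
n(5*(-2), 4) + (1/(4 - 1) - 4)²*(-95) = -22 + (1/(4 - 1) - 4)²*(-95) = -22 + (1/3 - 4)²*(-95) = -22 + (⅓ - 4)²*(-95) = -22 + (-11/3)²*(-95) = -22 + (121/9)*(-95) = -22 - 11495/9 = -11693/9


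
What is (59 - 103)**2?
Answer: 1936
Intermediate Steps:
(59 - 103)**2 = (-44)**2 = 1936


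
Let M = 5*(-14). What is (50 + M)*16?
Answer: -320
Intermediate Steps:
M = -70
(50 + M)*16 = (50 - 70)*16 = -20*16 = -320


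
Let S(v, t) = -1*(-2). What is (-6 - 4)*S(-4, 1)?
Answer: -20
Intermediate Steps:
S(v, t) = 2
(-6 - 4)*S(-4, 1) = (-6 - 4)*2 = -10*2 = -20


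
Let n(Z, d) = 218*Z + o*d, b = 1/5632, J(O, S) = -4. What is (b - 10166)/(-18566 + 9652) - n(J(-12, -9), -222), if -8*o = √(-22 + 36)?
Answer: 43834835967/50203648 - 111*√14/4 ≈ 769.31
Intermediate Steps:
b = 1/5632 ≈ 0.00017756
o = -√14/8 (o = -√(-22 + 36)/8 = -√14/8 ≈ -0.46771)
n(Z, d) = 218*Z - d*√14/8 (n(Z, d) = 218*Z + (-√14/8)*d = 218*Z - d*√14/8)
(b - 10166)/(-18566 + 9652) - n(J(-12, -9), -222) = (1/5632 - 10166)/(-18566 + 9652) - (218*(-4) - ⅛*(-222)*√14) = -57254911/5632/(-8914) - (-872 + 111*√14/4) = -57254911/5632*(-1/8914) + (872 - 111*√14/4) = 57254911/50203648 + (872 - 111*√14/4) = 43834835967/50203648 - 111*√14/4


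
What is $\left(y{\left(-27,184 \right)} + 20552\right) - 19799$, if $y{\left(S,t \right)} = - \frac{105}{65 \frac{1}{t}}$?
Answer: $\frac{5925}{13} \approx 455.77$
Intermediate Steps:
$y{\left(S,t \right)} = - \frac{21 t}{13}$ ($y{\left(S,t \right)} = - 105 \frac{t}{65} = - \frac{21 t}{13}$)
$\left(y{\left(-27,184 \right)} + 20552\right) - 19799 = \left(\left(- \frac{21}{13}\right) 184 + 20552\right) - 19799 = \left(- \frac{3864}{13} + 20552\right) - 19799 = \frac{263312}{13} - 19799 = \frac{5925}{13}$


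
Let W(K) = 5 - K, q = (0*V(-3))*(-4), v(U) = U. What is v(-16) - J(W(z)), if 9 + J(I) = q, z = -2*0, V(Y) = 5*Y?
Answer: -7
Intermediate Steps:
z = 0
q = 0 (q = (0*(5*(-3)))*(-4) = (0*(-15))*(-4) = 0*(-4) = 0)
J(I) = -9 (J(I) = -9 + 0 = -9)
v(-16) - J(W(z)) = -16 - 1*(-9) = -16 + 9 = -7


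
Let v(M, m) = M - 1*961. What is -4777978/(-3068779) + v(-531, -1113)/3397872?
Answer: 4057594761137/2606829559572 ≈ 1.5565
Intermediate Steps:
v(M, m) = -961 + M (v(M, m) = M - 961 = -961 + M)
-4777978/(-3068779) + v(-531, -1113)/3397872 = -4777978/(-3068779) + (-961 - 531)/3397872 = -4777978*(-1/3068779) - 1492*1/3397872 = 4777978/3068779 - 373/849468 = 4057594761137/2606829559572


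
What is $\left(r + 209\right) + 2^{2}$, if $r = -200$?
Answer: $13$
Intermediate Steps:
$\left(r + 209\right) + 2^{2} = \left(-200 + 209\right) + 2^{2} = 9 + 4 = 13$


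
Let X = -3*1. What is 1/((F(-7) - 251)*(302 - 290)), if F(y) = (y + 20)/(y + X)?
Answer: -5/15138 ≈ -0.00033029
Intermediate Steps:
X = -3
F(y) = (20 + y)/(-3 + y) (F(y) = (y + 20)/(y - 3) = (20 + y)/(-3 + y))
1/((F(-7) - 251)*(302 - 290)) = 1/(((20 - 7)/(-3 - 7) - 251)*(302 - 290)) = 1/((13/(-10) - 251)*12) = 1/((-⅒*13 - 251)*12) = 1/((-13/10 - 251)*12) = 1/(-2523/10*12) = 1/(-15138/5) = -5/15138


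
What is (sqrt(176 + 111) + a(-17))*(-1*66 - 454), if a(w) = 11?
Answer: -5720 - 520*sqrt(287) ≈ -14529.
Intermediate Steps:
(sqrt(176 + 111) + a(-17))*(-1*66 - 454) = (sqrt(176 + 111) + 11)*(-1*66 - 454) = (sqrt(287) + 11)*(-66 - 454) = (11 + sqrt(287))*(-520) = -5720 - 520*sqrt(287)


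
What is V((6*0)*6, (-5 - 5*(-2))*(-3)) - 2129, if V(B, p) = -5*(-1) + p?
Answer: -2139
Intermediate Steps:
V(B, p) = 5 + p
V((6*0)*6, (-5 - 5*(-2))*(-3)) - 2129 = (5 + (-5 - 5*(-2))*(-3)) - 2129 = (5 + (-5 + 10)*(-3)) - 2129 = (5 + 5*(-3)) - 2129 = (5 - 15) - 2129 = -10 - 2129 = -2139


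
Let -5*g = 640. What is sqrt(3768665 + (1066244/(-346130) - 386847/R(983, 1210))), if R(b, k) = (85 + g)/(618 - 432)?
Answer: 11*sqrt(2490741059703911305)/7441795 ≈ 2332.8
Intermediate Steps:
g = -128 (g = -1/5*640 = -128)
R(b, k) = -43/186 (R(b, k) = (85 - 128)/(618 - 432) = -43/186)
sqrt(3768665 + (1066244/(-346130) - 386847/R(983, 1210))) = sqrt(3768665 + (1066244/(-346130) - 386847/(-43/186))) = sqrt(3768665 + (1066244*(-1/346130) - 386847*(-186/43))) = sqrt(3768665 + (-533122/173065 + 71953542/43)) = sqrt(3768665 + 12452616821984/7441795) = sqrt(40498249175659/7441795) = 11*sqrt(2490741059703911305)/7441795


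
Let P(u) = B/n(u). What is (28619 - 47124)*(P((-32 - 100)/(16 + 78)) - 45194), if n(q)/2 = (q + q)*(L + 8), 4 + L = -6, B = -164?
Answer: 110429235175/132 ≈ 8.3659e+8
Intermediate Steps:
L = -10 (L = -4 - 6 = -10)
n(q) = -8*q (n(q) = 2*((q + q)*(-10 + 8)) = 2*((2*q)*(-2)) = 2*(-4*q) = -8*q)
P(u) = 41/(2*u) (P(u) = -164*(-1/(8*u)) = -(-41)/(2*u) = 41/(2*u))
(28619 - 47124)*(P((-32 - 100)/(16 + 78)) - 45194) = (28619 - 47124)*(41/(2*(((-32 - 100)/(16 + 78)))) - 45194) = -18505*(41/(2*((-132/94))) - 45194) = -18505*(41/(2*((-132*1/94))) - 45194) = -18505*(41/(2*(-66/47)) - 45194) = -18505*((41/2)*(-47/66) - 45194) = -18505*(-1927/132 - 45194) = -18505*(-5967535/132) = 110429235175/132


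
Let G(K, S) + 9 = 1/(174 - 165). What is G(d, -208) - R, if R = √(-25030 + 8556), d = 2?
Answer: -80/9 - I*√16474 ≈ -8.8889 - 128.35*I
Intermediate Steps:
G(K, S) = -80/9 (G(K, S) = -9 + 1/(174 - 165) = -9 + 1/9 = -9 + ⅑ = -80/9)
R = I*√16474 (R = √(-16474) = I*√16474 ≈ 128.35*I)
G(d, -208) - R = -80/9 - I*√16474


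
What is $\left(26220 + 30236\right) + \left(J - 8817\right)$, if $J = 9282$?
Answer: $56921$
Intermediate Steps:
$\left(26220 + 30236\right) + \left(J - 8817\right) = \left(26220 + 30236\right) + \left(9282 - 8817\right) = 56456 + \left(9282 - 8817\right) = 56456 + 465 = 56921$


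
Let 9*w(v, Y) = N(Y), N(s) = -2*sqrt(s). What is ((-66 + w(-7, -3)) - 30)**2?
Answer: 248828/27 + 128*I*sqrt(3)/3 ≈ 9215.9 + 73.901*I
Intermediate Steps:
w(v, Y) = -2*sqrt(Y)/9 (w(v, Y) = (-2*sqrt(Y))/9 = -2*sqrt(Y)/9)
((-66 + w(-7, -3)) - 30)**2 = ((-66 - 2*I*sqrt(3)/9) - 30)**2 = (-96 - 2*I*sqrt(3)/9)**2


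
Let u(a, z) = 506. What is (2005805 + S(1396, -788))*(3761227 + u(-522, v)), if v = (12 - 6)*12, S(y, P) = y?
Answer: 7550554239333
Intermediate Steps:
v = 72 (v = 6*12 = 72)
(2005805 + S(1396, -788))*(3761227 + u(-522, v)) = (2005805 + 1396)*(3761227 + 506) = 2007201*3761733 = 7550554239333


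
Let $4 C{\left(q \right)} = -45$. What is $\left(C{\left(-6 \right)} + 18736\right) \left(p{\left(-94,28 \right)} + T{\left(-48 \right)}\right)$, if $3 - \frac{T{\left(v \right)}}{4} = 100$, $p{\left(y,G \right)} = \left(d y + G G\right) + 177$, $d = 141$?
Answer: $- \frac{949794219}{4} \approx -2.3745 \cdot 10^{8}$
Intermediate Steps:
$C{\left(q \right)} = - \frac{45}{4}$ ($C{\left(q \right)} = \frac{1}{4} \left(-45\right) = - \frac{45}{4}$)
$p{\left(y,G \right)} = 177 + G^{2} + 141 y$ ($p{\left(y,G \right)} = \left(141 y + G G\right) + 177 = \left(141 y + G^{2}\right) + 177 = \left(G^{2} + 141 y\right) + 177 = 177 + G^{2} + 141 y$)
$T{\left(v \right)} = -388$ ($T{\left(v \right)} = 12 - 400 = -388$)
$\left(C{\left(-6 \right)} + 18736\right) \left(p{\left(-94,28 \right)} + T{\left(-48 \right)}\right) = \left(- \frac{45}{4} + 18736\right) \left(\left(177 + 28^{2} + 141 \left(-94\right)\right) - 388\right) = \frac{74899 \left(\left(177 + 784 - 13254\right) - 388\right)}{4} = \frac{74899 \left(-12293 - 388\right)}{4} = \frac{74899}{4} \left(-12681\right) = - \frac{949794219}{4}$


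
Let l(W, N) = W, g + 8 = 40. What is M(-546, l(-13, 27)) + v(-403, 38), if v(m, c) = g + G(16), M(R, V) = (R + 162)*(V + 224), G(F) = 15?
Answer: -80977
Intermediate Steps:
g = 32 (g = -8 + 40 = 32)
M(R, V) = (162 + R)*(224 + V)
v(m, c) = 47 (v(m, c) = 32 + 15 = 47)
M(-546, l(-13, 27)) + v(-403, 38) = (36288 + 162*(-13) + 224*(-546) - 546*(-13)) + 47 = (36288 - 2106 - 122304 + 7098) + 47 = -81024 + 47 = -80977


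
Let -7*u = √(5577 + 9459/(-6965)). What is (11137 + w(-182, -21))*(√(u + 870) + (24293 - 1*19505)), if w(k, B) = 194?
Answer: 54252828 + 11331*√(42204765750 - 995*√270481219890)/6965 ≈ 5.4585e+7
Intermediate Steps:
u = -√270481219890/48755 (u = -√(5577 + 9459/(-6965))/7 = -√(5577 + 9459*(-1/6965))/7 = -√(5577 - 9459/6965)/7 = -√270481219890/48755 ≈ -10.667)
(11137 + w(-182, -21))*(√(u + 870) + (24293 - 1*19505)) = (11137 + 194)*(√(-√270481219890/48755 + 870) + (24293 - 1*19505)) = 11331*(√(870 - √270481219890/48755) + (24293 - 19505)) = 11331*(√(870 - √270481219890/48755) + 4788) = 11331*(4788 + √(870 - √270481219890/48755)) = 54252828 + 11331*√(870 - √270481219890/48755)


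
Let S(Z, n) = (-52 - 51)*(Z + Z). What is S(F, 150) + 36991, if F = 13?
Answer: 34313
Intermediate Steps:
S(Z, n) = -206*Z
S(F, 150) + 36991 = -206*13 + 36991 = -2678 + 36991 = 34313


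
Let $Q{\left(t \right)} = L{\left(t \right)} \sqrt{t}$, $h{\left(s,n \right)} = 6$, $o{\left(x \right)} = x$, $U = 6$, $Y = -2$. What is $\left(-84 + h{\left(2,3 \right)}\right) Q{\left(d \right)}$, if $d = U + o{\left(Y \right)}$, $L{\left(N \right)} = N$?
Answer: $-624$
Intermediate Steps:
$d = 4$ ($d = 6 - 2 = 4$)
$Q{\left(t \right)} = t^{\frac{3}{2}}$ ($Q{\left(t \right)} = t \sqrt{t} = t^{\frac{3}{2}}$)
$\left(-84 + h{\left(2,3 \right)}\right) Q{\left(d \right)} = \left(-84 + 6\right) 4^{\frac{3}{2}} = \left(-78\right) 8 = -624$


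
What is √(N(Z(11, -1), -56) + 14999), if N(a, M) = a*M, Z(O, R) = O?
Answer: √14383 ≈ 119.93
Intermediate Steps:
N(a, M) = M*a
√(N(Z(11, -1), -56) + 14999) = √(-56*11 + 14999) = √(-616 + 14999) = √14383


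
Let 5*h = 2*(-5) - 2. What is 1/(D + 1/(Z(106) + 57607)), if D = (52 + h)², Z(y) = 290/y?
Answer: 76332900/187791148589 ≈ 0.00040648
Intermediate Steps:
h = -12/5 (h = (2*(-5) - 2)/5 = (-10 - 2)/5 = (⅕)*(-12) = -12/5 ≈ -2.4000)
D = 61504/25 (D = (52 - 12/5)² = (248/5)² = 61504/25 ≈ 2460.2)
1/(D + 1/(Z(106) + 57607)) = 1/(61504/25 + 1/(290/106 + 57607)) = 1/(61504/25 + 1/(290*(1/106) + 57607)) = 1/(61504/25 + 1/(145/53 + 57607)) = 1/(61504/25 + 1/(3053316/53)) = 1/(61504/25 + 53/3053316) = 1/(187791148589/76332900) = 76332900/187791148589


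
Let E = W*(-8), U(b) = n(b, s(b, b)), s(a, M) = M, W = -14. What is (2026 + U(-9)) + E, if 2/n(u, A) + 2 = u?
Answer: 23516/11 ≈ 2137.8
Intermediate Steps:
n(u, A) = 2/(-2 + u)
U(b) = 2/(-2 + b)
E = 112 (E = -14*(-8) = 112)
(2026 + U(-9)) + E = (2026 + 2/(-2 - 9)) + 112 = (2026 + 2/(-11)) + 112 = (2026 + 2*(-1/11)) + 112 = (2026 - 2/11) + 112 = 22284/11 + 112 = 23516/11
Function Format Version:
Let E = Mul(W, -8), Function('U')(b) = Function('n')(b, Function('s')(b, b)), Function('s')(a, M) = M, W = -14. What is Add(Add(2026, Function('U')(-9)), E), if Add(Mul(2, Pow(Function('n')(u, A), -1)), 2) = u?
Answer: Rational(23516, 11) ≈ 2137.8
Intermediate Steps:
Function('n')(u, A) = Mul(2, Pow(Add(-2, u), -1))
Function('U')(b) = Mul(2, Pow(Add(-2, b), -1))
E = 112 (E = Mul(-14, -8) = 112)
Add(Add(2026, Function('U')(-9)), E) = Add(Add(2026, Mul(2, Pow(Add(-2, -9), -1))), 112) = Add(Add(2026, Mul(2, Pow(-11, -1))), 112) = Add(Add(2026, Mul(2, Rational(-1, 11))), 112) = Add(Add(2026, Rational(-2, 11)), 112) = Add(Rational(22284, 11), 112) = Rational(23516, 11)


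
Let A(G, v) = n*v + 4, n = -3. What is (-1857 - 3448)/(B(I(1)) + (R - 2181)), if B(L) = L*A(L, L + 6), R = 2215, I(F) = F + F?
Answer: 5305/6 ≈ 884.17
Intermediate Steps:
I(F) = 2*F
A(G, v) = 4 - 3*v (A(G, v) = -3*v + 4 = 4 - 3*v)
B(L) = L*(-14 - 3*L) (B(L) = L*(4 - 3*(L + 6)) = L*(4 - 3*(6 + L)) = L*(4 + (-18 - 3*L)) = L*(-14 - 3*L))
(-1857 - 3448)/(B(I(1)) + (R - 2181)) = (-1857 - 3448)/(-2*1*(14 + 3*(2*1)) + (2215 - 2181)) = -5305/(-1*2*(14 + 3*2) + 34) = -5305/(-1*2*(14 + 6) + 34) = -5305/(-1*2*20 + 34) = -5305/(-40 + 34) = -5305/(-6) = -5305*(-⅙) = 5305/6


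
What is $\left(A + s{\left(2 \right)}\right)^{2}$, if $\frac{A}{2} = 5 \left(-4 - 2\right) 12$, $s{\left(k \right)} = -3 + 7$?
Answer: $512656$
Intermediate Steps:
$s{\left(k \right)} = 4$
$A = -720$ ($A = 2 \cdot 5 \left(-4 - 2\right) 12 = 2 \cdot 5 \left(-6\right) 12 = 2 \left(\left(-30\right) 12\right) = 2 \left(-360\right) = -720$)
$\left(A + s{\left(2 \right)}\right)^{2} = \left(-720 + 4\right)^{2} = \left(-716\right)^{2} = 512656$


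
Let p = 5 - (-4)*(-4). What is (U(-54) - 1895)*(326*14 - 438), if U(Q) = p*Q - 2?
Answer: -5376178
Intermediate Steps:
p = -11 (p = 5 - 1*16 = 5 - 16 = -11)
U(Q) = -2 - 11*Q (U(Q) = -11*Q - 2 = -2 - 11*Q)
(U(-54) - 1895)*(326*14 - 438) = ((-2 - 11*(-54)) - 1895)*(326*14 - 438) = ((-2 + 594) - 1895)*(4564 - 438) = (592 - 1895)*4126 = -1303*4126 = -5376178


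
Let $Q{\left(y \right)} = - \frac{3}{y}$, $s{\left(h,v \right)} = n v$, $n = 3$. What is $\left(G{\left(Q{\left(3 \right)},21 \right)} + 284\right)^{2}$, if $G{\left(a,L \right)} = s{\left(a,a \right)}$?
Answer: $78961$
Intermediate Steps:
$s{\left(h,v \right)} = 3 v$
$G{\left(a,L \right)} = 3 a$
$\left(G{\left(Q{\left(3 \right)},21 \right)} + 284\right)^{2} = \left(3 \left(- \frac{3}{3}\right) + 284\right)^{2} = \left(3 \left(\left(-3\right) \frac{1}{3}\right) + 284\right)^{2} = \left(3 \left(-1\right) + 284\right)^{2} = \left(-3 + 284\right)^{2} = 281^{2} = 78961$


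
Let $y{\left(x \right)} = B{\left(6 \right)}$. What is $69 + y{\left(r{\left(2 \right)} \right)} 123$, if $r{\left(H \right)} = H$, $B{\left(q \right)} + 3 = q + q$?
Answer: $1176$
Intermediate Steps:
$B{\left(q \right)} = -3 + 2 q$ ($B{\left(q \right)} = -3 + \left(q + q\right) = -3 + 2 q$)
$y{\left(x \right)} = 9$ ($y{\left(x \right)} = -3 + 2 \cdot 6 = -3 + 12 = 9$)
$69 + y{\left(r{\left(2 \right)} \right)} 123 = 69 + 9 \cdot 123 = 69 + 1107 = 1176$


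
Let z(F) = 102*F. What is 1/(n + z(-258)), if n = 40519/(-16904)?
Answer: -16904/444886183 ≈ -3.7996e-5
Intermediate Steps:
n = -40519/16904 (n = 40519*(-1/16904) = -40519/16904 ≈ -2.3970)
1/(n + z(-258)) = 1/(-40519/16904 + 102*(-258)) = 1/(-40519/16904 - 26316) = 1/(-444886183/16904) = -16904/444886183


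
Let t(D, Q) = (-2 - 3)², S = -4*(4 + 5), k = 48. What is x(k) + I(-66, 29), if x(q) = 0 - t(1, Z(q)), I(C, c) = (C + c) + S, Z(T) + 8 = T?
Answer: -98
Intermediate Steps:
Z(T) = -8 + T
S = -36 (S = -4*9 = -36)
t(D, Q) = 25 (t(D, Q) = (-5)² = 25)
I(C, c) = -36 + C + c (I(C, c) = (C + c) - 36 = -36 + C + c)
x(q) = -25 (x(q) = 0 - 1*25 = 0 - 25 = -25)
x(k) + I(-66, 29) = -25 + (-36 - 66 + 29) = -25 - 73 = -98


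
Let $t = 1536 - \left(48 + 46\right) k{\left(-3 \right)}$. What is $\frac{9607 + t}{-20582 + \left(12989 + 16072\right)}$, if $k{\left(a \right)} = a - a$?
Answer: $\frac{11143}{8479} \approx 1.3142$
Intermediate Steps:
$k{\left(a \right)} = 0$
$t = 1536$ ($t = 1536 - \left(48 + 46\right) 0 = 1536 - 94 \cdot 0 = 1536 - 0 = 1536 + 0 = 1536$)
$\frac{9607 + t}{-20582 + \left(12989 + 16072\right)} = \frac{9607 + 1536}{-20582 + \left(12989 + 16072\right)} = \frac{11143}{-20582 + 29061} = \frac{11143}{8479}$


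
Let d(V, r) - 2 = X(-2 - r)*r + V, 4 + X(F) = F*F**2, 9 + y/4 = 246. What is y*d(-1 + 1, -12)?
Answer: -11328600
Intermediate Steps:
y = 948 (y = -36 + 4*246 = -36 + 984 = 948)
X(F) = -4 + F**3 (X(F) = -4 + F*F**2 = -4 + F**3)
d(V, r) = 2 + V + r*(-4 + (-2 - r)**3) (d(V, r) = 2 + ((-4 + (-2 - r)**3)*r + V) = 2 + (r*(-4 + (-2 - r)**3) + V) = 2 + (V + r*(-4 + (-2 - r)**3)) = 2 + V + r*(-4 + (-2 - r)**3))
y*d(-1 + 1, -12) = 948*(2 + (-1 + 1) - 1*(-12)*(4 + (2 - 12)**3)) = 948*(2 + 0 - 1*(-12)*(4 + (-10)**3)) = 948*(2 + 0 - 1*(-12)*(4 - 1000)) = 948*(2 + 0 - 1*(-12)*(-996)) = 948*(2 + 0 - 11952) = 948*(-11950) = -11328600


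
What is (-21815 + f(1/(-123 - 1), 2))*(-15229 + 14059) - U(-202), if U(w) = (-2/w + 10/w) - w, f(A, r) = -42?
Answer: 2582821292/101 ≈ 2.5572e+7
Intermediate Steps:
U(w) = -w + 8/w (U(w) = 8/w - w = -w + 8/w)
(-21815 + f(1/(-123 - 1), 2))*(-15229 + 14059) - U(-202) = (-21815 - 42)*(-15229 + 14059) - (-1*(-202) + 8/(-202)) = -21857*(-1170) - (202 + 8*(-1/202)) = 25572690 - (202 - 4/101) = 25572690 - 1*20398/101 = 25572690 - 20398/101 = 2582821292/101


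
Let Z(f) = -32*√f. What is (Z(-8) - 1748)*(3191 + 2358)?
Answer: -9699652 - 355136*I*√2 ≈ -9.6996e+6 - 5.0224e+5*I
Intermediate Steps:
(Z(-8) - 1748)*(3191 + 2358) = (-64*I*√2 - 1748)*(3191 + 2358) = (-64*I*√2 - 1748)*5549 = (-1748 - 64*I*√2)*5549 = -9699652 - 355136*I*√2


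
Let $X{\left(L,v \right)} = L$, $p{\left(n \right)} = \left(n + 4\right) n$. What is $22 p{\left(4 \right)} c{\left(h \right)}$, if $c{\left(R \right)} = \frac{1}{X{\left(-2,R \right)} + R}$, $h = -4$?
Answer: $- \frac{352}{3} \approx -117.33$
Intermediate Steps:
$p{\left(n \right)} = n \left(4 + n\right)$ ($p{\left(n \right)} = \left(4 + n\right) n = n \left(4 + n\right)$)
$c{\left(R \right)} = \frac{1}{-2 + R}$
$22 p{\left(4 \right)} c{\left(h \right)} = \frac{22 \cdot 4 \left(4 + 4\right)}{-2 - 4} = \frac{22 \cdot 4 \cdot 8}{-6} = 22 \cdot 32 \left(- \frac{1}{6}\right) = 704 \left(- \frac{1}{6}\right) = - \frac{352}{3}$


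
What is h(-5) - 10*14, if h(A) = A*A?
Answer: -115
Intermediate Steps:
h(A) = A²
h(-5) - 10*14 = (-5)² - 10*14 = 25 - 140 = -115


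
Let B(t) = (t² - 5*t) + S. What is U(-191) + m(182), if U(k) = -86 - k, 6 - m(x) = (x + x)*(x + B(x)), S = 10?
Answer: -11795673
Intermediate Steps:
B(t) = 10 + t² - 5*t (B(t) = (t² - 5*t) + 10 = 10 + t² - 5*t)
m(x) = 6 - 2*x*(10 + x² - 4*x) (m(x) = 6 - (x + x)*(x + (10 + x² - 5*x)) = 6 - 2*x*(10 + x² - 4*x))
U(-191) + m(182) = (-86 - 1*(-191)) + (6 - 20*182 - 2*182³ + 8*182²) = (-86 + 191) + (6 - 3640 - 2*6028568 + 8*33124) = 105 + (6 - 3640 - 12057136 + 264992) = 105 - 11795778 = -11795673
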